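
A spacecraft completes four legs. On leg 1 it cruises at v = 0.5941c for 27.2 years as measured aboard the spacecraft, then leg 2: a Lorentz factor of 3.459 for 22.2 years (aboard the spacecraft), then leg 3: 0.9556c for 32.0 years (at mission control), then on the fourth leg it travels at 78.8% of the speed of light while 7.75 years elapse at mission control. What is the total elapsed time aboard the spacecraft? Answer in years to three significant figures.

Leg 1: 27.2 years is already measured aboard the spacecraft.
Leg 2: 22.2 years is already measured aboard the spacecraft.
Leg 3: γ = 1/√(1 − 0.9556²) = 1/√0.08683 = 3.394; τ_3 = 32.0/3.394 = 9.429 years.
Leg 4: β = 0.788; γ = 1/√(1 − 0.788²) = 1/√0.3791 = 1.624; τ_4 = 7.75/1.624 = 4.771 years.
Total: 27.20 + 22.20 + 9.429 + 4.771 years.

τ = 63.6 years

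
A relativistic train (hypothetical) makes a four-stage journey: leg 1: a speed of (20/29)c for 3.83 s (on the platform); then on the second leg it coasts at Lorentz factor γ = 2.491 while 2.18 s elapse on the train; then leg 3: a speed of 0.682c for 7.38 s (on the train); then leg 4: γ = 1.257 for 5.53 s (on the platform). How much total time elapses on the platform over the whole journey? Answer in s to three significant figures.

Leg 1: 3.83 s is already measured on the platform.
Leg 2: γ = 2.491; Δt_2 = 2.491 × 2.18 = 5.430 s.
Leg 3: γ = 1/√(1 − 0.682²) = 1/√0.5349 = 1.367; Δt_3 = 1.367 × 7.38 = 10.09 s.
Leg 4: 5.53 s is already measured on the platform.
Total: 3.830 + 5.430 + 10.09 + 5.530 s.

Δt = 24.9 s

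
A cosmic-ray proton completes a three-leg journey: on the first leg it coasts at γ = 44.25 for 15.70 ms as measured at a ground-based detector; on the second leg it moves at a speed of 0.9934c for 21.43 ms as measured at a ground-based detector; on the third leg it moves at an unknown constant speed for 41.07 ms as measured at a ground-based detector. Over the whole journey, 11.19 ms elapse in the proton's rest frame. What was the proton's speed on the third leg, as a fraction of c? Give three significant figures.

Leg 1: γ = 44.25; τ_1 = 15.70/44.25 = 0.3548 ms.
Leg 2: γ = 1/√(1 − 0.9934²) = 1/√0.01316 = 8.718; τ_2 = 21.43/8.718 = 2.458 ms.
Leg 3: speed unknown; τ_3 = 41.07/γ_3.
Total proper time: 0.3548 + 2.458 + τ_3 = 11.19, so τ_3 = 11.19 − 2.813 = 8.377 ms.
γ_3 = 41.07/8.377 = 4.903; β = √(1 − 1/γ²) = √0.9584.

β = 0.979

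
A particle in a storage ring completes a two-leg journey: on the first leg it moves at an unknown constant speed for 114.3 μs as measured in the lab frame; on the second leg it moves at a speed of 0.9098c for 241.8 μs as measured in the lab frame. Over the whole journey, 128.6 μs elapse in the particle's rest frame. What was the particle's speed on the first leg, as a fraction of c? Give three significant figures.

Leg 1: speed unknown; τ_1 = 114.3/γ_1.
Leg 2: γ = 1/√(1 − 0.9098²) = 1/√0.1723 = 2.409; τ_2 = 241.8/2.409 = 100.4 μs.
Total proper time: τ_1 + 100.4 = 128.6, so τ_1 = 128.6 − 100.4 = 28.24 μs.
γ_1 = 114.3/28.24 = 4.047; β = √(1 − 1/γ²) = √0.9389.

β = 0.969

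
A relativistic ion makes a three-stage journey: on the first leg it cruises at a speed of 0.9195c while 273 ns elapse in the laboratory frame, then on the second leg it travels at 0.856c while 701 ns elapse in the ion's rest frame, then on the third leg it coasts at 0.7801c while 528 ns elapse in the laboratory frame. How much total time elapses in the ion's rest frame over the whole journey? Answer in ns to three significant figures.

τ = 1140 ns

Leg 1: γ = 1/√(1 − 0.9195²) = 1/√0.1545 = 2.544; τ_1 = 273/2.544 = 107.3 ns.
Leg 2: 701 ns is already measured in the ion's rest frame.
Leg 3: γ = 1/√(1 − 0.7801²) = 1/√0.3914 = 1.598; τ_3 = 528/1.598 = 330.3 ns.
Total: 107.3 + 701.0 + 330.3 ns.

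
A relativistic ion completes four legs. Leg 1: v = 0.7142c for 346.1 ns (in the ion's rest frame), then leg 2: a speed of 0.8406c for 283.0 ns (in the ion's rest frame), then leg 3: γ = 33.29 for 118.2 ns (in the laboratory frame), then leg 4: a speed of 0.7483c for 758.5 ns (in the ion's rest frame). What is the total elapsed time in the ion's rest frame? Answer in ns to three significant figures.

τ = 1390 ns

Leg 1: 346.1 ns is already measured in the ion's rest frame.
Leg 2: 283.0 ns is already measured in the ion's rest frame.
Leg 3: γ = 33.29; τ_3 = 118.2/33.29 = 3.551 ns.
Leg 4: 758.5 ns is already measured in the ion's rest frame.
Total: 346.1 + 283.0 + 3.551 + 758.5 ns.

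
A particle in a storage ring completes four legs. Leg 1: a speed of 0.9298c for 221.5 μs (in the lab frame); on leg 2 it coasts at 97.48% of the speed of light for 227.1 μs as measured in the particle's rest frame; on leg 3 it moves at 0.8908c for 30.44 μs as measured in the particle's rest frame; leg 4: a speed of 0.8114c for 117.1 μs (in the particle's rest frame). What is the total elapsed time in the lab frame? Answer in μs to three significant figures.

Leg 1: 221.5 μs is already measured in the lab frame.
Leg 2: β = 0.9748; γ = 1/√(1 − 0.9748²) = 1/√0.04976 = 4.483; Δt_2 = 4.483 × 227.1 = 1018 μs.
Leg 3: γ = 1/√(1 − 0.8908²) = 1/√0.2065 = 2.201; Δt_3 = 2.201 × 30.44 = 66.99 μs.
Leg 4: γ = 1/√(1 − 0.8114²) = 1/√0.3416 = 1.711; Δt_4 = 1.711 × 117.1 = 200.3 μs.
Total: 221.5 + 1018 + 66.99 + 200.3 μs.

Δt = 1510 μs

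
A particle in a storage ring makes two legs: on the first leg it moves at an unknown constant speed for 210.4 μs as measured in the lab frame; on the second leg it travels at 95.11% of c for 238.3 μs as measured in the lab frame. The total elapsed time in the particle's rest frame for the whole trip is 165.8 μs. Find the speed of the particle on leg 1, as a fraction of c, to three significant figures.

β = 0.899

Leg 1: speed unknown; τ_1 = 210.4/γ_1.
Leg 2: β = 0.9511; γ = 1/√(1 − 0.9511²) = 1/√0.09541 = 3.237; τ_2 = 238.3/3.237 = 73.61 μs.
Total proper time: τ_1 + 73.61 = 165.8, so τ_1 = 165.8 − 73.61 = 92.19 μs.
γ_1 = 210.4/92.19 = 2.282; β = √(1 − 1/γ²) = √0.8080.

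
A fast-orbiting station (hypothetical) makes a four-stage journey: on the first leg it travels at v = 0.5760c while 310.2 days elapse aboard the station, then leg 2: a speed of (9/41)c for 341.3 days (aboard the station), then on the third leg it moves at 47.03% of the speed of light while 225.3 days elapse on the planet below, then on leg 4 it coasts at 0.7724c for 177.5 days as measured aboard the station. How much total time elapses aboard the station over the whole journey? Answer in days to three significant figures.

τ = 1030 days

Leg 1: 310.2 days is already measured aboard the station.
Leg 2: 341.3 days is already measured aboard the station.
Leg 3: β = 0.4703; γ = 1/√(1 − 0.4703²) = 1/√0.7788 = 1.133; τ_3 = 225.3/1.133 = 198.8 days.
Leg 4: 177.5 days is already measured aboard the station.
Total: 310.2 + 341.3 + 198.8 + 177.5 days.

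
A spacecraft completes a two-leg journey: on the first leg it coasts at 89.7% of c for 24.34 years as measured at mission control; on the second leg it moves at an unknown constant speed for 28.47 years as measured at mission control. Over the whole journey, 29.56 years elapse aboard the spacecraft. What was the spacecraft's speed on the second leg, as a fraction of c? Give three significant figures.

β = 0.751

Leg 1: β = 0.897; γ = 1/√(1 − 0.897²) = 1/√0.1954 = 2.262; τ_1 = 24.34/2.262 = 10.76 years.
Leg 2: speed unknown; τ_2 = 28.47/γ_2.
Total proper time: 10.76 + τ_2 = 29.56, so τ_2 = 29.56 − 10.76 = 18.80 years.
γ_2 = 28.47/18.80 = 1.514; β = √(1 − 1/γ²) = √0.5639.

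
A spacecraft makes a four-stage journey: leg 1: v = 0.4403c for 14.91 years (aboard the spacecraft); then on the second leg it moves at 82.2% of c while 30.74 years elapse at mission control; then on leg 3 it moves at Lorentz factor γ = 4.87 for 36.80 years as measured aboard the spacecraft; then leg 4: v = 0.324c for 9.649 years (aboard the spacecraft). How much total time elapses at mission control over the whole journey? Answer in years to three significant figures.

Δt = 237 years

Leg 1: γ = 1/√(1 − 0.4403²) = 1/√0.8061 = 1.114; Δt_1 = 1.114 × 14.91 = 16.61 years.
Leg 2: 30.74 years is already measured at mission control.
Leg 3: γ = 4.87; Δt_3 = 4.870 × 36.80 = 179.2 years.
Leg 4: γ = 1/√(1 − 0.324²) = 1/√0.8950 = 1.057; Δt_4 = 1.057 × 9.649 = 10.20 years.
Total: 16.61 + 30.74 + 179.2 + 10.20 years.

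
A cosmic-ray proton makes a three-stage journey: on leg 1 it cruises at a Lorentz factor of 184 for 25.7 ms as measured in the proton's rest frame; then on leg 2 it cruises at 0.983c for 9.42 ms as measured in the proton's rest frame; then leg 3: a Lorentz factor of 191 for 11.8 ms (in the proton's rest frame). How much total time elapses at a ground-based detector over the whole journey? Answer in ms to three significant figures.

Leg 1: γ = 184; Δt_1 = 184.0 × 25.7 = 4729 ms.
Leg 2: γ = 1/√(1 − 0.983²) = 1/√0.03371 = 5.446; Δt_2 = 5.446 × 9.42 = 51.31 ms.
Leg 3: γ = 191; Δt_3 = 191.0 × 11.8 = 2254 ms.
Total: 4729 + 51.31 + 2254 ms.

Δt = 7030 ms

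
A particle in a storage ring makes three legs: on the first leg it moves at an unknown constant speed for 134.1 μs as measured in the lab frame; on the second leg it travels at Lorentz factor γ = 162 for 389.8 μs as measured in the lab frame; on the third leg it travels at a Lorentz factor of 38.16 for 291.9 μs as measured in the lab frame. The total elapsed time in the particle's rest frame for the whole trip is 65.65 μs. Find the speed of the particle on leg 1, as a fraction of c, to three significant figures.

β = 0.910

Leg 1: speed unknown; τ_1 = 134.1/γ_1.
Leg 2: γ = 162; τ_2 = 389.8/162.0 = 2.406 μs.
Leg 3: γ = 38.16; τ_3 = 291.9/38.16 = 7.649 μs.
Total proper time: τ_1 + 2.406 + 7.649 = 65.65, so τ_1 = 65.65 − 10.06 = 55.59 μs.
γ_1 = 134.1/55.59 = 2.412; β = √(1 − 1/γ²) = √0.8281.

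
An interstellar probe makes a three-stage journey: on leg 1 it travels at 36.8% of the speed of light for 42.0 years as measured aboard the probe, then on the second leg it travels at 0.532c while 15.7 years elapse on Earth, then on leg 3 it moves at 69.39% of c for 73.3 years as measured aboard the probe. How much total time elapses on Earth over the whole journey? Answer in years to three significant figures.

Leg 1: β = 0.368; γ = 1/√(1 − 0.368²) = 1/√0.8646 = 1.075; Δt_1 = 1.075 × 42.0 = 45.17 years.
Leg 2: 15.7 years is already measured on Earth.
Leg 3: β = 0.6939; γ = 1/√(1 − 0.6939²) = 1/√0.5185 = 1.389; Δt_3 = 1.389 × 73.3 = 101.8 years.
Total: 45.17 + 15.70 + 101.8 years.

Δt = 163 years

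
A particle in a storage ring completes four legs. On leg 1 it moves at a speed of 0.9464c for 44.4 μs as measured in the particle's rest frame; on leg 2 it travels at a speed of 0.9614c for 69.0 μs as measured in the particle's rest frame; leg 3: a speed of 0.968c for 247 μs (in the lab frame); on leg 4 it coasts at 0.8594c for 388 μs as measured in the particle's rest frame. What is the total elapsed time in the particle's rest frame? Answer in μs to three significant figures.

τ = 563 μs

Leg 1: 44.4 μs is already measured in the particle's rest frame.
Leg 2: 69.0 μs is already measured in the particle's rest frame.
Leg 3: γ = 1/√(1 − 0.968²) = 1/√0.06298 = 3.985; τ_3 = 247/3.985 = 61.98 μs.
Leg 4: 388 μs is already measured in the particle's rest frame.
Total: 44.40 + 69.00 + 61.98 + 388.0 μs.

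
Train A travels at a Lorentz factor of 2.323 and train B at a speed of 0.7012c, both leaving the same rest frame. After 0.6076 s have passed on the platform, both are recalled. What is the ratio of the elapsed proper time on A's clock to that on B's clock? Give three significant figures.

A: γ = 2.323. B: γ = 1/√(1 − 0.7012²) = 1/√0.5083 = 1.403.
τ_A/τ_B = γ_B/γ_A = 1.403/2.323 = 0.6038, so τ_A/τ_B = 0.6038.

τ_A/τ_B = 0.604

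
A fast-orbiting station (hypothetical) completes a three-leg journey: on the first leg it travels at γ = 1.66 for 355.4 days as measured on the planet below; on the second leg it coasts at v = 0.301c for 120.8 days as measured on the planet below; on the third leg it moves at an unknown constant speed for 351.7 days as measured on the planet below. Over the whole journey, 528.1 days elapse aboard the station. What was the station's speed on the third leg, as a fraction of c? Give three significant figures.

Leg 1: γ = 1.66; τ_1 = 355.4/1.660 = 214.1 days.
Leg 2: γ = 1/√(1 − 0.301²) = 1/√0.9094 = 1.049; τ_2 = 120.8/1.049 = 115.2 days.
Leg 3: speed unknown; τ_3 = 351.7/γ_3.
Total proper time: 214.1 + 115.2 + τ_3 = 528.1, so τ_3 = 528.1 − 329.3 = 198.8 days.
γ_3 = 351.7/198.8 = 1.769; β = √(1 − 1/γ²) = √0.6805.

β = 0.825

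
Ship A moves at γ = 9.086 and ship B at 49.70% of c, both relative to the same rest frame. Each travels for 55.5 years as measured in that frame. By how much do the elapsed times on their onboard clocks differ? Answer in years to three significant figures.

|τ_A − τ_B| = 42.1 years

A: γ = 9.086; τ_A = 55.5/9.086 = 6.108 years.
B: β = 0.4970; γ = 1/√(1 − 0.4970²) = 1/√0.7530 = 1.152; τ_B = 55.5/1.152 = 48.16 years.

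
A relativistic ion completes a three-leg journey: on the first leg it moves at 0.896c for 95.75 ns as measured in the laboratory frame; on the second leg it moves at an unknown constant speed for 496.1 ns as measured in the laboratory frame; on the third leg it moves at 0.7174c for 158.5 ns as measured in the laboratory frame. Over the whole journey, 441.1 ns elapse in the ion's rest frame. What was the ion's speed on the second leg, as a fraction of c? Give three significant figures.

Leg 1: γ = 1/√(1 − 0.896²) = 1/√0.1972 = 2.252; τ_1 = 95.75/2.252 = 42.52 ns.
Leg 2: speed unknown; τ_2 = 496.1/γ_2.
Leg 3: γ = 1/√(1 − 0.7174²) = 1/√0.4853 = 1.435; τ_3 = 158.5/1.435 = 110.4 ns.
Total proper time: 42.52 + τ_2 + 110.4 = 441.1, so τ_2 = 441.1 − 152.9 = 288.2 ns.
γ_2 = 496.1/288.2 = 1.722; β = √(1 − 1/γ²) = √0.6626.

β = 0.814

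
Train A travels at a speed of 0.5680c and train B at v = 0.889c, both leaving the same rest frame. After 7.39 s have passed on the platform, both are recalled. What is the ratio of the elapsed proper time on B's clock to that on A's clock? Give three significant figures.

τ_B/τ_A = 0.556

A: γ = 1/√(1 − 0.5680²) = 1/√0.6774 = 1.215. B: γ = 1/√(1 − 0.889²) = 1/√0.2097 = 2.184.
τ_A/τ_B = γ_B/γ_A = 2.184/1.215 = 1.797, so τ_B/τ_A = 0.5564.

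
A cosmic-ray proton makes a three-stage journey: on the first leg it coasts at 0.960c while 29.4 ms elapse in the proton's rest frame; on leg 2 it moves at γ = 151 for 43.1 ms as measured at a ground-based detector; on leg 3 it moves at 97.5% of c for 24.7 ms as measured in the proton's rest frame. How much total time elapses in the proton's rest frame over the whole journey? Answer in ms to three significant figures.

τ = 54.4 ms

Leg 1: 29.4 ms is already measured in the proton's rest frame.
Leg 2: γ = 151; τ_2 = 43.1/151.0 = 0.2854 ms.
Leg 3: 24.7 ms is already measured in the proton's rest frame.
Total: 29.40 + 0.2854 + 24.70 ms.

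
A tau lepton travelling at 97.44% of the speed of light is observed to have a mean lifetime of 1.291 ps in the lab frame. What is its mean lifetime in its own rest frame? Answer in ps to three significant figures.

τ₀ = 0.290 ps

β = 0.9744; γ = 1/√(1 − 0.9744²) = 1/√0.05054 = 4.448
The lab-frame lifetime is the dilated interval; the proper lifetime is τ₀ = Δt/γ = 1.291/4.448 ps.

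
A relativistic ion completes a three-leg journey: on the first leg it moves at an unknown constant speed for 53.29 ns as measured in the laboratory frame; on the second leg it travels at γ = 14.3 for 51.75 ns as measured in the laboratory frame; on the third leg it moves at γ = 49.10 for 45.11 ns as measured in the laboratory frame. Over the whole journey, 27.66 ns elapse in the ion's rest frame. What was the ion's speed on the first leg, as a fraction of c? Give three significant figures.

Leg 1: speed unknown; τ_1 = 53.29/γ_1.
Leg 2: γ = 14.3; τ_2 = 51.75/14.30 = 3.619 ns.
Leg 3: γ = 49.10; τ_3 = 45.11/49.10 = 0.9187 ns.
Total proper time: τ_1 + 3.619 + 0.9187 = 27.66, so τ_1 = 27.66 − 4.538 = 23.12 ns.
γ_1 = 53.29/23.12 = 2.305; β = √(1 − 1/γ²) = √0.8117.

β = 0.901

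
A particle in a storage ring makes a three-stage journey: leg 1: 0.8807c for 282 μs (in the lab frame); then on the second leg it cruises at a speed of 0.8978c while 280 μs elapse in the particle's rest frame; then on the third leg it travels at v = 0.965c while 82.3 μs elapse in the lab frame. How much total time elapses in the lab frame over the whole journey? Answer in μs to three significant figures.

Δt = 1000 μs

Leg 1: 282 μs is already measured in the lab frame.
Leg 2: γ = 1/√(1 − 0.8978²) = 1/√0.1940 = 2.271; Δt_2 = 2.271 × 280 = 635.8 μs.
Leg 3: 82.3 μs is already measured in the lab frame.
Total: 282.0 + 635.8 + 82.30 μs.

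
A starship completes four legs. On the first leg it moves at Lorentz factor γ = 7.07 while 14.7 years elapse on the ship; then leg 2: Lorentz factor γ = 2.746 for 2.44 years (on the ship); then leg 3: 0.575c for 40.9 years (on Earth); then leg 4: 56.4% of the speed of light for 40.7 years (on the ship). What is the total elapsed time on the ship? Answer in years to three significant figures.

Leg 1: 14.7 years is already measured on the ship.
Leg 2: 2.44 years is already measured on the ship.
Leg 3: γ = 1/√(1 − 0.575²) = 1/√0.6694 = 1.222; τ_3 = 40.9/1.222 = 33.46 years.
Leg 4: 40.7 years is already measured on the ship.
Total: 14.70 + 2.440 + 33.46 + 40.70 years.

τ = 91.3 years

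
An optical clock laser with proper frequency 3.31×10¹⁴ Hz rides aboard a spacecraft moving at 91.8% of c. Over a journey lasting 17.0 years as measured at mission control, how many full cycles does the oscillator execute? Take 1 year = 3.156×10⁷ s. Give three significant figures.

N = 7.04×10²²

β = 0.918; γ = 1/√(1 − 0.918²) = 1/√0.1573 = 2.522
The oscillator's own cycle count is N = f × τ where τ is the proper time aboard the spacecraft. τ = Δt/γ = 17.0/2.522 = 6.742 years = 2.128×10⁸ s.
N = 3.31×10¹⁴ × 2.128×10⁸ = 7.043×10²².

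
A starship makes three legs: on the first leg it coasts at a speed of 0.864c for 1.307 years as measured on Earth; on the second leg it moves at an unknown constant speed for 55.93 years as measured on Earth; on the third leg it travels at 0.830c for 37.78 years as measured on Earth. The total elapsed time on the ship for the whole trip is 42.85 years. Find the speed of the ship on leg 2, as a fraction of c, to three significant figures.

Leg 1: γ = 1/√(1 − 0.864²) = 1/√0.2535 = 1.986; τ_1 = 1.307/1.986 = 0.6581 years.
Leg 2: speed unknown; τ_2 = 55.93/γ_2.
Leg 3: γ = 1/√(1 − 0.830²) = 1/√0.3111 = 1.793; τ_3 = 37.78/1.793 = 21.07 years.
Total proper time: 0.6581 + τ_2 + 21.07 = 42.85, so τ_2 = 42.85 − 21.73 = 21.12 years.
γ_2 = 55.93/21.12 = 2.648; β = √(1 − 1/γ²) = √0.8574.

β = 0.926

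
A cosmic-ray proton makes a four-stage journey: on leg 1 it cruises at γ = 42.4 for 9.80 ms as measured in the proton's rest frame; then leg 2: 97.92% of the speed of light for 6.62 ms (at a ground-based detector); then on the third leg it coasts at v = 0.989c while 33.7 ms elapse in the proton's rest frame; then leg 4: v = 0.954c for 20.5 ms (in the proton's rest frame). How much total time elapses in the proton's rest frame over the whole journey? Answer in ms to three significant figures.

Leg 1: 9.80 ms is already measured in the proton's rest frame.
Leg 2: β = 0.9792; γ = 1/√(1 − 0.9792²) = 1/√0.04117 = 4.929; τ_2 = 6.62/4.929 = 1.343 ms.
Leg 3: 33.7 ms is already measured in the proton's rest frame.
Leg 4: 20.5 ms is already measured in the proton's rest frame.
Total: 9.800 + 1.343 + 33.70 + 20.50 ms.

τ = 65.3 ms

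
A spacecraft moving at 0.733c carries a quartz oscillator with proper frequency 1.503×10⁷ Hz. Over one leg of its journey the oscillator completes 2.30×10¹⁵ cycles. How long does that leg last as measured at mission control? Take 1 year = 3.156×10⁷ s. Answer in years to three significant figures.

Δt = 7.13 years

γ = 1/√(1 − 0.733²) = 1/√0.4627 = 1.470
Proper time for N cycles: τ = N/f = 2.30×10¹⁵/(1.503×10⁷) = 1.530×10⁸ s = 4.849 years.
Lab-frame duration Δt = γτ = 1.470 × 4.849 = 7.128 years.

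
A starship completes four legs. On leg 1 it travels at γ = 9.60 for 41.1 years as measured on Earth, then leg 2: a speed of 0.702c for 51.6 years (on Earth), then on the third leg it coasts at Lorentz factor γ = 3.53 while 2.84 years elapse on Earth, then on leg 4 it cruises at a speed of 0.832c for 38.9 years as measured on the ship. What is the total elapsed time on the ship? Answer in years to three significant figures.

τ = 80.7 years

Leg 1: γ = 9.60; τ_1 = 41.1/9.600 = 4.281 years.
Leg 2: γ = 1/√(1 − 0.702²) = 1/√0.5072 = 1.404; τ_2 = 51.6/1.404 = 36.75 years.
Leg 3: γ = 3.53; τ_3 = 2.84/3.530 = 0.8045 years.
Leg 4: 38.9 years is already measured on the ship.
Total: 4.281 + 36.75 + 0.8045 + 38.90 years.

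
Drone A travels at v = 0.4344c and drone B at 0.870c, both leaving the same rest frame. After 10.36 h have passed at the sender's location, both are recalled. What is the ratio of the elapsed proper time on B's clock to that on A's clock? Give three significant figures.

A: γ = 1/√(1 − 0.4344²) = 1/√0.8113 = 1.110. B: γ = 1/√(1 − 0.870²) = 1/√0.2431 = 2.028.
τ_A/τ_B = γ_B/γ_A = 2.028/1.110 = 1.827, so τ_B/τ_A = 0.5474.

τ_B/τ_A = 0.547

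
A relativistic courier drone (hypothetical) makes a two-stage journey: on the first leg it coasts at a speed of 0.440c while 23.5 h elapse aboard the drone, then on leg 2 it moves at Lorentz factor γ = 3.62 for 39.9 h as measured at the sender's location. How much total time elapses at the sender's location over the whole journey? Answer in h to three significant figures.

Δt = 66.1 h

Leg 1: γ = 1/√(1 − 0.440²) = 1/√0.8064 = 1.114; Δt_1 = 1.114 × 23.5 = 26.17 h.
Leg 2: 39.9 h is already measured at the sender's location.
Total: 26.17 + 39.90 h.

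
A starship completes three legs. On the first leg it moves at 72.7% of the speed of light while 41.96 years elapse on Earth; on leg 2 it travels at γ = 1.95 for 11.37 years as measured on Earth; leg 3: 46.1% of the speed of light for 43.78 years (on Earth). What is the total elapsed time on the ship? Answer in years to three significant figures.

τ = 73.5 years

Leg 1: β = 0.727; γ = 1/√(1 − 0.727²) = 1/√0.4715 = 1.456; τ_1 = 41.96/1.456 = 28.81 years.
Leg 2: γ = 1.95; τ_2 = 11.37/1.950 = 5.831 years.
Leg 3: β = 0.461; γ = 1/√(1 − 0.461²) = 1/√0.7875 = 1.127; τ_3 = 43.78/1.127 = 38.85 years.
Total: 28.81 + 5.831 + 38.85 years.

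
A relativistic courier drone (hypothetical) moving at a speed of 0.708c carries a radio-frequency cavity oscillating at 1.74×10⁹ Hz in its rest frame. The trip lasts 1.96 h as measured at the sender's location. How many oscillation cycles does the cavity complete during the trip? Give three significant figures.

γ = 1/√(1 − 0.708²) = 1/√0.4987 = 1.416
The oscillator's own cycle count is N = f × τ where τ is the proper time aboard the drone. τ = Δt/γ = 1.96/1.416 = 1.384 h = 4.983×10³ s.
N = 1.74×10⁹ × 4.983×10³ = 8.670×10¹².

N = 8.67×10¹²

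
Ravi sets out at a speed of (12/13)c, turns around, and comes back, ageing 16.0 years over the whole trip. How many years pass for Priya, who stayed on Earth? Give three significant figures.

γ = 1/√(1 − (12/13)²) = 13/5 = 2.600
Earth-frame duration is the dilated interval: Δt = γτ = 2.600 × 16.0 years.

Δt = 41.6 years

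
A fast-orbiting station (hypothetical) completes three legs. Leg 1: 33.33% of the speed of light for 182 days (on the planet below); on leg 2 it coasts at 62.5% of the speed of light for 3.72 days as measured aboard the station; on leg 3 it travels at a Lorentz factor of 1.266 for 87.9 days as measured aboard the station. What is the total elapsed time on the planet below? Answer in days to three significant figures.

Leg 1: 182 days is already measured on the planet below.
Leg 2: β = 0.625; γ = 1/√(1 − 0.625²) = 1/√0.6094 = 1.281; Δt_2 = 1.281 × 3.72 = 4.765 days.
Leg 3: γ = 1.266; Δt_3 = 1.266 × 87.9 = 111.3 days.
Total: 182.0 + 4.765 + 111.3 days.

Δt = 298 days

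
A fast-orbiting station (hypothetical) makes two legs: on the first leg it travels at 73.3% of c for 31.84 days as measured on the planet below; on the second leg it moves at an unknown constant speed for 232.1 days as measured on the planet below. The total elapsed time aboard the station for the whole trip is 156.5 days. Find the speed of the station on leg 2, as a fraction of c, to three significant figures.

β = 0.814

Leg 1: β = 0.733; γ = 1/√(1 − 0.733²) = 1/√0.4627 = 1.470; τ_1 = 31.84/1.470 = 21.66 days.
Leg 2: speed unknown; τ_2 = 232.1/γ_2.
Total proper time: 21.66 + τ_2 = 156.5, so τ_2 = 156.5 − 21.66 = 134.8 days.
γ_2 = 232.1/134.8 = 1.721; β = √(1 − 1/γ²) = √0.6625.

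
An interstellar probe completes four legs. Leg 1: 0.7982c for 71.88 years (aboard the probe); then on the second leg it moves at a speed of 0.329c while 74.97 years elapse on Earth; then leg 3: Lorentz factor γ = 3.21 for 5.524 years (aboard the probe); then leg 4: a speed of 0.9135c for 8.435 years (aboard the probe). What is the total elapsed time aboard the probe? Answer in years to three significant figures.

Leg 1: 71.88 years is already measured aboard the probe.
Leg 2: γ = 1/√(1 − 0.329²) = 1/√0.8918 = 1.059; τ_2 = 74.97/1.059 = 70.80 years.
Leg 3: 5.524 years is already measured aboard the probe.
Leg 4: 8.435 years is already measured aboard the probe.
Total: 71.88 + 70.80 + 5.524 + 8.435 years.

τ = 157 years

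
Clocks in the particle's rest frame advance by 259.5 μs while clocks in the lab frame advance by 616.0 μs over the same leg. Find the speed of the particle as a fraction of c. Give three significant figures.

β = 0.907

The proper time is measured in the particle's rest frame (both events occur at the particle's location); Δt is measured in the lab frame. γ = Δt/τ = 616.0/259.5 = 2.374.
β = √(1 − 1/γ²) = √(1 − 0.1775) = √0.8225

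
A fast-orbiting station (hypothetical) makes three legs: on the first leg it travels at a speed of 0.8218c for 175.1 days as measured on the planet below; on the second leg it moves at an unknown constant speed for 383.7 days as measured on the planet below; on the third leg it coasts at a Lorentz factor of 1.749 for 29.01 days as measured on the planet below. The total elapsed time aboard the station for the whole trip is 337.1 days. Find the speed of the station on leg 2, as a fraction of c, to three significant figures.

Leg 1: γ = 1/√(1 − 0.8218²) = 1/√0.3246 = 1.755; τ_1 = 175.1/1.755 = 99.77 days.
Leg 2: speed unknown; τ_2 = 383.7/γ_2.
Leg 3: γ = 1.749; τ_3 = 29.01/1.749 = 16.59 days.
Total proper time: 99.77 + τ_2 + 16.59 = 337.1, so τ_2 = 337.1 − 116.4 = 220.7 days.
γ_2 = 383.7/220.7 = 1.738; β = √(1 − 1/γ²) = √0.6690.

β = 0.818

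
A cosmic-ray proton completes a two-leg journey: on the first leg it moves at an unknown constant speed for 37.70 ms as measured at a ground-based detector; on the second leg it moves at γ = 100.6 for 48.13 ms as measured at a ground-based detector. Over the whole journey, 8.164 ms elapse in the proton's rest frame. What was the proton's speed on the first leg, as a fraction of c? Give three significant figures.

β = 0.979

Leg 1: speed unknown; τ_1 = 37.70/γ_1.
Leg 2: γ = 100.6; τ_2 = 48.13/100.6 = 0.4784 ms.
Total proper time: τ_1 + 0.4784 = 8.164, so τ_1 = 8.164 − 0.4784 = 7.686 ms.
γ_1 = 37.70/7.686 = 4.905; β = √(1 − 1/γ²) = √0.9584.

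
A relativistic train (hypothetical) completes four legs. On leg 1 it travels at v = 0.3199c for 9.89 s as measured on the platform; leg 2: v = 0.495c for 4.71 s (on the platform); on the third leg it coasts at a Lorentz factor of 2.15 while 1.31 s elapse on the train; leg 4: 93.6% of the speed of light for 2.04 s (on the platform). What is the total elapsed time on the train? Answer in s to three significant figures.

τ = 15.5 s

Leg 1: γ = 1/√(1 − 0.3199²) = 1/√0.8977 = 1.055; τ_1 = 9.89/1.055 = 9.370 s.
Leg 2: γ = 1/√(1 − 0.495²) = 1/√0.7550 = 1.151; τ_2 = 4.71/1.151 = 4.092 s.
Leg 3: 1.31 s is already measured on the train.
Leg 4: β = 0.936; γ = 1/√(1 − 0.936²) = 1/√0.1239 = 2.841; τ_4 = 2.04/2.841 = 0.7181 s.
Total: 9.370 + 4.092 + 1.310 + 0.7181 s.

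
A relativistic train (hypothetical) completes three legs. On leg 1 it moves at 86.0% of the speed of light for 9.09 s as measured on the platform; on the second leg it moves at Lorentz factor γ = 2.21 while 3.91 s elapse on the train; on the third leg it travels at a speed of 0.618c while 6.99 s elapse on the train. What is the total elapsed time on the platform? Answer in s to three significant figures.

Leg 1: 9.09 s is already measured on the platform.
Leg 2: γ = 2.21; Δt_2 = 2.210 × 3.91 = 8.641 s.
Leg 3: γ = 1/√(1 − 0.618²) = 1/√0.6181 = 1.272; Δt_3 = 1.272 × 6.99 = 8.891 s.
Total: 9.090 + 8.641 + 8.891 s.

Δt = 26.6 s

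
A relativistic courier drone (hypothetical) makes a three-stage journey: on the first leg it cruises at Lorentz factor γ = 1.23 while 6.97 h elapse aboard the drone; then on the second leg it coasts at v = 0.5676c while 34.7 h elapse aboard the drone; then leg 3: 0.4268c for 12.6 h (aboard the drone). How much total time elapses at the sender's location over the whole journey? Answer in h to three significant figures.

Δt = 64.7 h

Leg 1: γ = 1.23; Δt_1 = 1.230 × 6.97 = 8.573 h.
Leg 2: γ = 1/√(1 − 0.5676²) = 1/√0.6778 = 1.215; Δt_2 = 1.215 × 34.7 = 42.15 h.
Leg 3: γ = 1/√(1 − 0.4268²) = 1/√0.8178 = 1.106; Δt_3 = 1.106 × 12.6 = 13.93 h.
Total: 8.573 + 42.15 + 13.93 h.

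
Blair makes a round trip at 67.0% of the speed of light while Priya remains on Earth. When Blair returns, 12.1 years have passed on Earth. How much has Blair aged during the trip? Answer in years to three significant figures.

β = 0.670; γ = 1/√(1 − 0.670²) = 1/√0.5511 = 1.347
Blair's clock measures proper time along the trip: τ = Δt/γ = 12.1/1.347 years.

τ = 8.98 years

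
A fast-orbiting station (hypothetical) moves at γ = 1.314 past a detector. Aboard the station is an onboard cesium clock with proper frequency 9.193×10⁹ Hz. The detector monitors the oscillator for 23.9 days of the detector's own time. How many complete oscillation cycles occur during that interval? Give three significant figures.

γ = 1.314
During 23.9 days of lab time, the oscillator's proper time advances by τ = Δt/γ = 23.9/1.314 = 18.19 days = 1.572×10⁶ s.
N = f × τ = 9.193×10⁹ × 1.572×10⁶ = 1.445×10¹⁶.

N = 1.44×10¹⁶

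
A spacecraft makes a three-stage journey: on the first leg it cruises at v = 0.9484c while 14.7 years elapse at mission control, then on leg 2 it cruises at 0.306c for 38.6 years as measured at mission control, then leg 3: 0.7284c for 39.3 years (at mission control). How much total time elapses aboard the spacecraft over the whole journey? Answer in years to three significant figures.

τ = 68.3 years

Leg 1: γ = 1/√(1 − 0.9484²) = 1/√0.1005 = 3.154; τ_1 = 14.7/3.154 = 4.661 years.
Leg 2: γ = 1/√(1 − 0.306²) = 1/√0.9064 = 1.050; τ_2 = 38.6/1.050 = 36.75 years.
Leg 3: γ = 1/√(1 − 0.7284²) = 1/√0.4694 = 1.460; τ_3 = 39.3/1.460 = 26.93 years.
Total: 4.661 + 36.75 + 26.93 years.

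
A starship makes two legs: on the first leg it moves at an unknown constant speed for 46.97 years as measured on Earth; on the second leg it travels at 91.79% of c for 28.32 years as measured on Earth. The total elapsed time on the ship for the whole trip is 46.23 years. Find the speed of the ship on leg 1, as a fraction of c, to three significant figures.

β = 0.667

Leg 1: speed unknown; τ_1 = 46.97/γ_1.
Leg 2: β = 0.9179; γ = 1/√(1 − 0.9179²) = 1/√0.1575 = 2.520; τ_2 = 28.32/2.520 = 11.24 years.
Total proper time: τ_1 + 11.24 = 46.23, so τ_1 = 46.23 − 11.24 = 34.99 years.
γ_1 = 46.97/34.99 = 1.342; β = √(1 − 1/γ²) = √0.4450.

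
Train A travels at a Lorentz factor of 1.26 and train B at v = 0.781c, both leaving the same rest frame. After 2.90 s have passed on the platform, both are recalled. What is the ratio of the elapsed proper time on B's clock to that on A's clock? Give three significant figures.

A: γ = 1.26. B: γ = 1/√(1 − 0.781²) = 1/√0.3900 = 1.601.
τ_A/τ_B = γ_B/γ_A = 1.601/1.260 = 1.271, so τ_B/τ_A = 0.7869.

τ_B/τ_A = 0.787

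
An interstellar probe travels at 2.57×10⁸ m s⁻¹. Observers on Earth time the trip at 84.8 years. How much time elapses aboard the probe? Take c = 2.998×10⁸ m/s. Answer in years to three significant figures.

τ = 43.7 years

β = 2.57×10⁸/2.998×10⁸ = 0.8572; γ = 1/√(1 − 0.8572²) = 1.942
The interval measured on Earth is the dilated one; the clock aboard the probe measures the proper time τ = Δt/γ = 84.8/1.942 years.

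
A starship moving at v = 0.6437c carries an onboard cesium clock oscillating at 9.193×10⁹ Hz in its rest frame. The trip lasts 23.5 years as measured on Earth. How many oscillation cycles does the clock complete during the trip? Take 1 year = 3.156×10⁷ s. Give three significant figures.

N = 5.22×10¹⁸

γ = 1/√(1 − 0.6437²) = 1/√0.5857 = 1.307
The oscillator's own cycle count is N = f × τ where τ is the proper time on the ship. τ = Δt/γ = 23.5/1.307 = 17.98 years = 5.676×10⁸ s.
N = 9.193×10⁹ × 5.676×10⁸ = 5.218×10¹⁸.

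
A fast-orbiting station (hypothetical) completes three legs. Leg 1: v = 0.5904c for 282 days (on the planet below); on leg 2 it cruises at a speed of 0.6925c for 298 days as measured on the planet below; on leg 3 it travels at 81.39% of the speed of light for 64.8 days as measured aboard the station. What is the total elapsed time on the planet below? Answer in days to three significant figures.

Leg 1: 282 days is already measured on the planet below.
Leg 2: 298 days is already measured on the planet below.
Leg 3: β = 0.8139; γ = 1/√(1 − 0.8139²) = 1/√0.3376 = 1.721; Δt_3 = 1.721 × 64.8 = 111.5 days.
Total: 282.0 + 298.0 + 111.5 days.

Δt = 692 days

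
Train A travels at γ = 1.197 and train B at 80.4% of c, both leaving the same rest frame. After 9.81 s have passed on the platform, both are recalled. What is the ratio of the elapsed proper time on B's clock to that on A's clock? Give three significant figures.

A: γ = 1.197. B: β = 0.804; γ = 1/√(1 − 0.804²) = 1/√0.3536 = 1.682.
τ_A/τ_B = γ_B/γ_A = 1.682/1.197 = 1.405, so τ_B/τ_A = 0.7118.

τ_B/τ_A = 0.712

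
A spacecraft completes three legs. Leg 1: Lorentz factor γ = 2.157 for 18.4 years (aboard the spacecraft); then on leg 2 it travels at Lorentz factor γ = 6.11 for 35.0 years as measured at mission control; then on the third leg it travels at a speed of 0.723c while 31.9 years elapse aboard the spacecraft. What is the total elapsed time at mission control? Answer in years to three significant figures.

Δt = 121 years

Leg 1: γ = 2.157; Δt_1 = 2.157 × 18.4 = 39.69 years.
Leg 2: 35.0 years is already measured at mission control.
Leg 3: γ = 1/√(1 − 0.723²) = 1/√0.4773 = 1.447; Δt_3 = 1.447 × 31.9 = 46.18 years.
Total: 39.69 + 35.00 + 46.18 years.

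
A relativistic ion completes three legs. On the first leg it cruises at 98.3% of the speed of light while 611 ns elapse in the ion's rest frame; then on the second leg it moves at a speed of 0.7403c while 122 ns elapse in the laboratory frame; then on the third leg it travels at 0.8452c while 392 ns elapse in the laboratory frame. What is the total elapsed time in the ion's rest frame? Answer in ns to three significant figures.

τ = 903 ns

Leg 1: 611 ns is already measured in the ion's rest frame.
Leg 2: γ = 1/√(1 − 0.7403²) = 1/√0.4520 = 1.487; τ_2 = 122/1.487 = 82.02 ns.
Leg 3: γ = 1/√(1 − 0.8452²) = 1/√0.2856 = 1.871; τ_3 = 392/1.871 = 209.5 ns.
Total: 611.0 + 82.02 + 209.5 ns.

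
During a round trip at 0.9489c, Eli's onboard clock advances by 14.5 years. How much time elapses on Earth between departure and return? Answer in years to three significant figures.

γ = 1/√(1 − 0.9489²) = 1/√0.09959 = 3.169
Earth-frame duration is the dilated interval: Δt = γτ = 3.169 × 14.5 years.

Δt = 45.9 years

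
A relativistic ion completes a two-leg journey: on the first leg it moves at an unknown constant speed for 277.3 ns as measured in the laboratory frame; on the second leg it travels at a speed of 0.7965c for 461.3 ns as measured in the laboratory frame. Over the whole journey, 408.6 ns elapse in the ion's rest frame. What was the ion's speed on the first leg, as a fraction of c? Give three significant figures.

Leg 1: speed unknown; τ_1 = 277.3/γ_1.
Leg 2: γ = 1/√(1 − 0.7965²) = 1/√0.3656 = 1.654; τ_2 = 461.3/1.654 = 278.9 ns.
Total proper time: τ_1 + 278.9 = 408.6, so τ_1 = 408.6 − 278.9 = 129.7 ns.
γ_1 = 277.3/129.7 = 2.138; β = √(1 − 1/γ²) = √0.7813.

β = 0.884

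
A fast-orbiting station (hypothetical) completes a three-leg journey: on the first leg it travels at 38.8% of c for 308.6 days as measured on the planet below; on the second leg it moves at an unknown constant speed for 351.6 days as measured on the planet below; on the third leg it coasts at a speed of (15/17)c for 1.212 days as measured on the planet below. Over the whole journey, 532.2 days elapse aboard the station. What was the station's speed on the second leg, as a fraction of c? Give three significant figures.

β = 0.711

Leg 1: β = 0.388; γ = 1/√(1 − 0.388²) = 1/√0.8495 = 1.085; τ_1 = 308.6/1.085 = 284.4 days.
Leg 2: speed unknown; τ_2 = 351.6/γ_2.
Leg 3: γ = 1/√(1 − (15/17)²) = 17/8 = 2.125; τ_3 = 1.212/2.125 = 0.5704 days.
Total proper time: 284.4 + τ_2 + 0.5704 = 532.2, so τ_2 = 532.2 − 285.0 = 247.2 days.
γ_2 = 351.6/247.2 = 1.422; β = √(1 − 1/γ²) = √0.5057.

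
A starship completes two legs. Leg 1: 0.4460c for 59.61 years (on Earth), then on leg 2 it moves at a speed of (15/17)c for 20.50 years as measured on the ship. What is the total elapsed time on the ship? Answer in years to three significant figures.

τ = 73.9 years

Leg 1: γ = 1/√(1 − 0.4460²) = 1/√0.8011 = 1.117; τ_1 = 59.61/1.117 = 53.35 years.
Leg 2: 20.50 years is already measured on the ship.
Total: 53.35 + 20.50 years.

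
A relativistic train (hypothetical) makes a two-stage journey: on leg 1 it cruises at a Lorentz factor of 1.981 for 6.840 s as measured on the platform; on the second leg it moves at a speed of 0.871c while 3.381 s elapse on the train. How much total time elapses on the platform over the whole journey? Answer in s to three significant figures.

Leg 1: 6.840 s is already measured on the platform.
Leg 2: γ = 1/√(1 − 0.871²) = 1/√0.2414 = 2.035; Δt_2 = 2.035 × 3.381 = 6.882 s.
Total: 6.840 + 6.882 s.

Δt = 13.7 s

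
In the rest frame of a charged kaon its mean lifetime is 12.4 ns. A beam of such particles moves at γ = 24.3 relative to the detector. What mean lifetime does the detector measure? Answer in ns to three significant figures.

Δt = 301 ns

γ = 24.3
The rest-frame lifetime is the proper time; the lab measures the dilated interval Δt = γτ₀ = 24.30 × 12.4 ns.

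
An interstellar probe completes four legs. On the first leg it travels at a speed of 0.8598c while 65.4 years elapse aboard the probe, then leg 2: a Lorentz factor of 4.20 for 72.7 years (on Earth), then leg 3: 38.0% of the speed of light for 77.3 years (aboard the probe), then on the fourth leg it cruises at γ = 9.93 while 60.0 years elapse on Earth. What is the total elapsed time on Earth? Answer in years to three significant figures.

Leg 1: γ = 1/√(1 − 0.8598²) = 1/√0.2607 = 1.958; Δt_1 = 1.958 × 65.4 = 128.1 years.
Leg 2: 72.7 years is already measured on Earth.
Leg 3: β = 0.380; γ = 1/√(1 − 0.380²) = 1/√0.8556 = 1.081; Δt_3 = 1.081 × 77.3 = 83.57 years.
Leg 4: 60.0 years is already measured on Earth.
Total: 128.1 + 72.70 + 83.57 + 60.00 years.

Δt = 344 years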